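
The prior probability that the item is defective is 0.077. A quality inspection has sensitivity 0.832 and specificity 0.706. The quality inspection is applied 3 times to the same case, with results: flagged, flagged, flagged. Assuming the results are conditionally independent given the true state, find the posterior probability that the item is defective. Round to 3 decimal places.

Posterior P(H) ≈ 0.654

Let H be the event that the item is defective; start with P(H) = 0.077. P('flagged'|H) = 0.832, P('flagged'|¬H) = 0.294.
Update on result 1 ('flagged'): P(H) ← 0.832·0.0770 / (0.832·0.0770 + 0.294·0.9230) = 0.064064/0.33543 = 0.1910.
Update on result 2 ('flagged'): P(H) ← 0.832·0.1910 / (0.832·0.1910 + 0.294·0.8090) = 0.15891/0.39675 = 0.4005.
Update on result 3 ('flagged'): P(H) ← 0.832·0.4005 / (0.832·0.4005 + 0.294·0.5995) = 0.33323/0.50948 = 0.6541.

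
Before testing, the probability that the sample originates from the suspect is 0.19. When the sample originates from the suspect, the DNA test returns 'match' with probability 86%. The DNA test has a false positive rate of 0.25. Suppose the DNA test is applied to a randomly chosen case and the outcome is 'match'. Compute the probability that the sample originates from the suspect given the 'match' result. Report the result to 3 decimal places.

Let H be the event that the sample originates from the suspect. P(H) = 0.19, so P(¬H) = 0.81. With E the 'match' result, P(E|H) = 0.86 and P(E|¬H) = 0.25.
P(E) = 0.86·0.19 + 0.25·0.81 = 0.16340 + 0.20250 = 0.36590.
By Bayes' theorem, P(H|E) = 0.16340 / 0.36590 = 0.447.

P(H | E) ≈ 0.447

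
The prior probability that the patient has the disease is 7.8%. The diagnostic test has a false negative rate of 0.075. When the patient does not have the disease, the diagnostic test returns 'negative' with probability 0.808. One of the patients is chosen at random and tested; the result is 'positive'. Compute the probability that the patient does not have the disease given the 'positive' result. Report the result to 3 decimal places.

P(¬H | E) ≈ 0.710

Let H be the event that the patient has the disease. P(H) = 0.078, so P(¬H) = 0.922. With E the 'positive' result, P(E|H) = 0.925 and P(E|¬H) = 0.192.
P(E) = 0.925·0.078 + 0.192·0.922 = 0.072150 + 0.17702 = 0.24917.
By Bayes' theorem, P(H|E) = 0.072150 / 0.24917 = 0.290. Hence P(¬H|E) = 1 − 0.290 = 0.710.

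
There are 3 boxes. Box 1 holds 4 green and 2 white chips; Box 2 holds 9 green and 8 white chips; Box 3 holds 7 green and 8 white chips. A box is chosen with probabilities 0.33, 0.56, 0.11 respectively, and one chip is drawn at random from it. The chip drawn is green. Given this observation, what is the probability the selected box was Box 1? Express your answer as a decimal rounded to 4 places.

Posterior probability ≈ 0.3875

P(green|Box 1) = 0.6667; P(green|Box 2) = 0.5294; P(green|Box 3) = 0.4667.
Prior × likelihood for each source: 0.33·0.6667=0.2200, 0.56·0.5294=0.2965, 0.11·0.4667=0.05133. Summing gives P(green) = 0.56780.
P(Box 1 | green) = 0.2200 / 0.56780 = 0.3875.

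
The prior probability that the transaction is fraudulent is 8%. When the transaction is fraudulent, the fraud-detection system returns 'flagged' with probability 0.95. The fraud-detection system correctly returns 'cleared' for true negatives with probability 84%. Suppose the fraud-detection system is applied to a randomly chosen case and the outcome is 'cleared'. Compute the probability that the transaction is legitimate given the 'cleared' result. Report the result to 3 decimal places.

Write H for 'the transaction is fraudulent'. Prior odds H:¬H = 0.08/0.92 = 0.086957. For the 'cleared' outcome, the likelihood ratio is 0.05/0.84 = 0.059524.
Posterior odds = 0.086957 × 0.059524 = 0.0051760, so P(H|E) = 0.0051760/(1+0.0051760) = 0.005. Then P(¬H|E) = 1 − 0.005 = 0.995.

P(¬H | E) ≈ 0.995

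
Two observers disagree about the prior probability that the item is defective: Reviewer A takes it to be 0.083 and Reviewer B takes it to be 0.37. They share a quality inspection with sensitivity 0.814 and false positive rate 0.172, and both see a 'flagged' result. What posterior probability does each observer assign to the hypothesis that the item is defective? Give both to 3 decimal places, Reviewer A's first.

Reviewer A: 0.300; Reviewer B: 0.735

The likelihood ratio for a 'flagged' result is 0.814/0.172 = 4.7326.
Reviewer A: prior odds 0.083/0.917 = 0.090513; posterior odds 0.42836; posterior probability 0.300.
Reviewer B: prior odds 0.37/0.63 = 0.58730; posterior odds 2.7794; posterior probability 0.735.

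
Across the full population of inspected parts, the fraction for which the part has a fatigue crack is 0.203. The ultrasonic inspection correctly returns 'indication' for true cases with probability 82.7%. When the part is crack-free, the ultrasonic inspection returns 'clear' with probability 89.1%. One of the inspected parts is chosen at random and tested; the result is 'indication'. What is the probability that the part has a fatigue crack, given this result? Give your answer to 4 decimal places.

Write H for 'the part has a fatigue crack'. Prior odds H:¬H = 0.203/0.797 = 0.25471. For the 'indication' outcome, the likelihood ratio is 0.827/0.109 = 7.5872.
Posterior odds = 0.25471 × 7.5872 = 1.9325, so P(H|E) = 1.9325/(1+1.9325) = 0.6590.

P(H | E) ≈ 0.6590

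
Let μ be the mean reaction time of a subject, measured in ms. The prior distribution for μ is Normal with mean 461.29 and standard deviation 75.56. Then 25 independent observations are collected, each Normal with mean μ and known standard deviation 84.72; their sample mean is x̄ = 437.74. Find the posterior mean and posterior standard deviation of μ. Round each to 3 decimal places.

Posterior mean ≈ 438.868; posterior SD ≈ 16.533

Prior precision 1/τ₀² = 1/75.56² = 0.00017515; data precision n/σ² = 25/84.72² = 0.00348312.
Posterior precision = 0.00017515 + 0.00348312 = 0.00365827, giving posterior SD = 1/√0.00365827 = 16.533.
Posterior mean = (0.00017515·461.29 + 0.00348312·437.74) / 0.00365827 = 438.868.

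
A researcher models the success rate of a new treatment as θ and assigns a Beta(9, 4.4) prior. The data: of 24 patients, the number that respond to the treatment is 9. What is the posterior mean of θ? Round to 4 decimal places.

Posterior mean ≈ 0.4813

Observing 9 successes and 15 failures updates Beta(9, 4.4) by adding the success and failure counts to the two shape parameters: α = 9+9 = 18, β = 4.4+15 = 19.4.
E[θ | data] = 18/(18+19.4) = 0.4813.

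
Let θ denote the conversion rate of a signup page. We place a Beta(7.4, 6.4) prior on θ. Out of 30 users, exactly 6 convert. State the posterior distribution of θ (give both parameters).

The binomial likelihood is conjugate to the Beta prior: with 6 successes and 24 failures, the posterior is Beta(7.4+6, 6.4+24) = Beta(13.4, 30.4).

Posterior: Beta(13.4, 30.4)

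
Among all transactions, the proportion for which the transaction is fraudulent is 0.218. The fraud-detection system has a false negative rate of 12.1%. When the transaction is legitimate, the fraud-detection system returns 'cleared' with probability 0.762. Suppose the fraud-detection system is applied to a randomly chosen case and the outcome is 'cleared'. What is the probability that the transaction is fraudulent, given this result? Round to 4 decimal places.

P(H | E) ≈ 0.0424

Let H be the event that the transaction is fraudulent. P(H) = 0.218, so P(¬H) = 0.782. With E the 'cleared' result, P(E|H) = 0.121 and P(E|¬H) = 0.762.
P(E) = 0.121·0.218 + 0.762·0.782 = 0.026378 + 0.59588 = 0.62226.
By Bayes' theorem, P(H|E) = 0.026378 / 0.62226 = 0.0424.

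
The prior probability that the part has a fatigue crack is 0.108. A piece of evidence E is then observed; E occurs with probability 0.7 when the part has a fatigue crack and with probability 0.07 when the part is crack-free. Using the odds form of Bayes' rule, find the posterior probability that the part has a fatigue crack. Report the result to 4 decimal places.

Prior odds = 0.108/(1−0.108) = 0.12108. In log-odds, ln(0.12108) = -2.1113.
Add log likelihood ratio: ln(10.0000) = 2.3026.
Posterior log-odds = 0.19125, so posterior odds = exp(0.19125) = 1.2108. Converting, P(H|E) = 1.2108/2.2108 = 0.5477.

Posterior probability ≈ 0.5477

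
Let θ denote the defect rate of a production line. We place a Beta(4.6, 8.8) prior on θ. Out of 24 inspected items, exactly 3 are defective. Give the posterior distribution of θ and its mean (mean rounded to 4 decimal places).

Posterior: Beta(7.6, 29.8); mean ≈ 0.2032

Observing 3 successes and 21 failures updates Beta(4.6, 8.8) by adding the success and failure counts to the two shape parameters: α = 4.6+3 = 7.6, β = 8.8+21 = 29.8.
E[θ | data] = 7.6/(7.6+29.8) = 0.2032.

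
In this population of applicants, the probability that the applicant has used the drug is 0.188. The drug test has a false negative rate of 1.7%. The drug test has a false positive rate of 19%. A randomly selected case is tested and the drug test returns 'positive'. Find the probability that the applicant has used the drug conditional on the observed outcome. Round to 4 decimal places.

Let H be the event that the applicant has used the drug. P(H) = 0.188, so P(¬H) = 0.812. With E the 'positive' result, P(E|H) = 0.983 and P(E|¬H) = 0.19.
P(E) = 0.983·0.188 + 0.19·0.812 = 0.18480 + 0.15428 = 0.33908.
By Bayes' theorem, P(H|E) = 0.18480 / 0.33908 = 0.5450.

P(H | E) ≈ 0.5450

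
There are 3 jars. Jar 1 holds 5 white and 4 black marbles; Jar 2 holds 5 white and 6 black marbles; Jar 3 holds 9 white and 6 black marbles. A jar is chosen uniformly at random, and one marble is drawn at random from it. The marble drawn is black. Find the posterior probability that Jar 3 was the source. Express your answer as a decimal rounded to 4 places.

P(black|Jar 1) = 0.4444; P(black|Jar 2) = 0.5455; P(black|Jar 3) = 0.4.
Prior × likelihood for each source: 0.333333·0.4444=0.1481, 0.333333·0.5455=0.1818, 0.333333·0.4=0.1333. Summing gives P(black) = 0.46330.
P(Jar 3 | black) = 0.1333 / 0.46330 = 0.2878.

Posterior probability ≈ 0.2878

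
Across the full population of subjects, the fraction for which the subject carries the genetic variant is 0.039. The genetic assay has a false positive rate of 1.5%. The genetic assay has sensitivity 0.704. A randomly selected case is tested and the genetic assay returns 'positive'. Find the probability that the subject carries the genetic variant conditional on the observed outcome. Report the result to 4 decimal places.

Let H be the event that the subject carries the genetic variant. P(H) = 0.039, so P(¬H) = 0.961. With E the 'positive' result, P(E|H) = 0.704 and P(E|¬H) = 0.015.
P(E) = 0.704·0.039 + 0.015·0.961 = 0.027456 + 0.014415 = 0.041871.
By Bayes' theorem, P(H|E) = 0.027456 / 0.041871 = 0.6557.

P(H | E) ≈ 0.6557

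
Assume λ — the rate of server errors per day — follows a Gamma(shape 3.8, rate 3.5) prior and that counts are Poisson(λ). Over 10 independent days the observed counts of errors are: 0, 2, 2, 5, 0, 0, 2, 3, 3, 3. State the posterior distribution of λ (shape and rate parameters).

Total count ∑xᵢ = 20 over n = 10 days.
Gamma is conjugate to the Poisson likelihood: posterior is Gamma(shape = 3.8+20 = 23.8, rate = 3.5+10 = 13.5).

Posterior: Gamma(shape=23.8, rate=13.5)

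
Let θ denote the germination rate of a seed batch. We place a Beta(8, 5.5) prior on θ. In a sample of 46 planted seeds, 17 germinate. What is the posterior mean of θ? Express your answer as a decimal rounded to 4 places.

Posterior mean ≈ 0.4202

The binomial likelihood is conjugate to the Beta prior: with 17 successes and 29 failures, the posterior is Beta(8+17, 5.5+29) = Beta(25, 34.5).
Posterior mean = α/(α+β) = 25/59.5 = 0.4202.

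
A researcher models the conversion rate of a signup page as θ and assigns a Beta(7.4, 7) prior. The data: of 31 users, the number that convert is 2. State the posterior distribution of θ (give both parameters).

Posterior: Beta(9.4, 36)

The binomial likelihood is conjugate to the Beta prior: with 2 successes and 29 failures, the posterior is Beta(7.4+2, 7+29) = Beta(9.4, 36).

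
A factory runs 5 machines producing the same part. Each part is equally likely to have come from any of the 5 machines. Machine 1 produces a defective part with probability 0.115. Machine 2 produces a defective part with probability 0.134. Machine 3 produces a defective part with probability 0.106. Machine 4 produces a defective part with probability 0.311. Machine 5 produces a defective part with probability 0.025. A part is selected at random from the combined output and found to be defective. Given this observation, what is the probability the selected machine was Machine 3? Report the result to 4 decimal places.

Posterior probability ≈ 0.1534

P(defective|M1) = 0.115; P(defective|M2) = 0.134; P(defective|M3) = 0.106; P(defective|M4) = 0.311; P(defective|M5) = 0.025.
Prior × likelihood for each source: 0.2·0.115=0.02300, 0.2·0.134=0.02680, 0.2·0.106=0.02120, 0.2·0.311=0.06220, 0.2·0.025=0.005000. Summing gives P(defective) = 0.13820.
P(Machine 3 | defective) = 0.02120 / 0.13820 = 0.1534.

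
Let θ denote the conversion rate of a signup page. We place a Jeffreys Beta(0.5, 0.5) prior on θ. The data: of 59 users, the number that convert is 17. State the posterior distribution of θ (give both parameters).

Posterior: Beta(17.5, 42.5)

Observing 17 successes and 42 failures updates Beta(0.5, 0.5) by adding the success and failure counts to the two shape parameters: α = 0.5+17 = 17.5, β = 0.5+42 = 42.5.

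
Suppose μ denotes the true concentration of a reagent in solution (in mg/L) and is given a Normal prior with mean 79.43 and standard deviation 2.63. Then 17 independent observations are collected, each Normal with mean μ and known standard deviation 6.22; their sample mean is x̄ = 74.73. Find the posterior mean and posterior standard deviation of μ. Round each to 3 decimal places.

Posterior mean ≈ 75.894; posterior SD ≈ 1.309

With known σ, the Normal prior is conjugate. Weight on the data is w = (n/σ²)/(n/σ² + 1/τ₀²) = 0.439408/(0.439408+0.144573) = 0.75243.
Posterior mean = w·x̄ + (1−w)·μ₀ = 0.75243·74.73 + 0.24757·79.43 = 75.894. Posterior variance = 1/(0.439408+0.144573) = 1.71238, so SD = 1.309.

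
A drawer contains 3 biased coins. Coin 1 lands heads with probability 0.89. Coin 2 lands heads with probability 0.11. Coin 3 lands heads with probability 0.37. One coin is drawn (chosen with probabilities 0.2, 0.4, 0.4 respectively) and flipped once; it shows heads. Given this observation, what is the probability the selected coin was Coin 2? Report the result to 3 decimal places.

Tabulate prior·likelihood by source: [1] prior 0.2, lik 0.89, product 0.1780; [2] prior 0.4, lik 0.11, product 0.04400; [3] prior 0.4, lik 0.37, product 0.1480.
Normalizing constant = 0.37000; the posterior for Coin 2 is its product over the sum, 0.04400/0.37000 = 0.119.

Posterior probability ≈ 0.119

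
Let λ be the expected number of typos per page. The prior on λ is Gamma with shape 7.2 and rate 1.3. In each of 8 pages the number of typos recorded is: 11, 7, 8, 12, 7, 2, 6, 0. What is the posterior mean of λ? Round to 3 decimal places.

Posterior mean ≈ 6.473

The Poisson likelihood adds the total count to the shape and the number of exposure periods to the rate. Here ∑xᵢ = 53 and n = 8, so shape 7.2→60.2 and rate 1.3→9.3.
Posterior mean = shape/rate = 60.2/9.3 = 6.473.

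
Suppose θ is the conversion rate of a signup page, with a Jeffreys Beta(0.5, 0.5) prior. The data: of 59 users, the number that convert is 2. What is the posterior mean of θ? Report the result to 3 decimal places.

Posterior mean ≈ 0.042

The binomial likelihood is conjugate to the Beta prior: with 2 successes and 57 failures, the posterior is Beta(0.5+2, 0.5+57) = Beta(2.5, 57.5).
Posterior mean = α/(α+β) = 2.5/60 = 0.042.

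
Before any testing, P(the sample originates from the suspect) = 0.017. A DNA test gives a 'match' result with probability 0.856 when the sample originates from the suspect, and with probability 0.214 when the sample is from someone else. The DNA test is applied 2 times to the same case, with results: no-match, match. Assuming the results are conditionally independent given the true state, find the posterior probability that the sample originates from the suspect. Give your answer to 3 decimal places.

Let H be the event that the sample originates from the suspect; start with P(H) = 0.017. P('match'|H) = 0.856, P('match'|¬H) = 0.214.
Update on result 1 ('no-match'): P(H) ← 0.144·0.0170 / (0.144·0.0170 + 0.786·0.9830) = 0.0024480/0.77509 = 0.0032.
Update on result 2 ('match'): P(H) ← 0.856·0.0032 / (0.856·0.0032 + 0.214·0.9968) = 0.0027036/0.21603 = 0.0125.

Posterior P(H) ≈ 0.013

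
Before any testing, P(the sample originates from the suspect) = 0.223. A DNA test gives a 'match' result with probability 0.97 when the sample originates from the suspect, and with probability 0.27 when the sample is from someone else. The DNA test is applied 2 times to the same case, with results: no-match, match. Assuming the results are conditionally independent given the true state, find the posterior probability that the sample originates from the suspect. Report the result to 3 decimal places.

Let H be the event that the sample originates from the suspect; start with P(H) = 0.223. P('match'|H) = 0.97, P('match'|¬H) = 0.27.
Update on result 1 ('no-match'): P(H) ← 0.03·0.2230 / (0.03·0.2230 + 0.73·0.7770) = 0.0066900/0.57390 = 0.0117.
Update on result 2 ('match'): P(H) ← 0.97·0.0117 / (0.97·0.0117 + 0.27·0.9883) = 0.011307/0.27816 = 0.0407.

Posterior P(H) ≈ 0.041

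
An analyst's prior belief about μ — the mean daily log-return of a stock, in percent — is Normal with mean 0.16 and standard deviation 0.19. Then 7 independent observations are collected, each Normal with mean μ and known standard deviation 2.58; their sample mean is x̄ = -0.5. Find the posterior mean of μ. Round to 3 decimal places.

Prior precision 1/τ₀² = 1/0.19² = 27.7008; data precision n/σ² = 7/2.58² = 1.05162.
Posterior precision = 27.7008 + 1.05162 = 28.7525.
Posterior mean = (27.7008·0.16 + 1.05162·-0.5) / 28.7525 = 0.136.

Posterior mean ≈ 0.136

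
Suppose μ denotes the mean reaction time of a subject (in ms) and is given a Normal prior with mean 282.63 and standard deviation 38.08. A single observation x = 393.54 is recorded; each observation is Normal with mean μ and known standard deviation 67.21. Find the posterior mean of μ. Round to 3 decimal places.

Prior precision 1/τ₀² = 1/38.08² = 0.00068961; data precision n/σ² = 1/67.21² = 0.00022138.
Posterior precision = 0.00068961 + 0.00022138 = 0.00091099.
Posterior mean = (0.00068961·282.63 + 0.00022138·393.54) / 0.00091099 = 309.582.

Posterior mean ≈ 309.582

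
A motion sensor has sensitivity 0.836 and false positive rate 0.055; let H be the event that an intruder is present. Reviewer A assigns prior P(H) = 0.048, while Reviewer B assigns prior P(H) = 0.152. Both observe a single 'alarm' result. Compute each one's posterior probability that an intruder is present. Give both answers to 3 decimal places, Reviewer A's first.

P('+'|H) = 0.836, P('+'|¬H) = 0.055.
Reviewer A: numerator 0.836·0.048 = 0.040128; evidence = 0.040128+0.055·0.952 = 0.092488; posterior = 0.434.
Reviewer B: numerator 0.836·0.152 = 0.12707; evidence = 0.12707+0.055·0.848 = 0.17371; posterior = 0.732.

Reviewer A: 0.434; Reviewer B: 0.732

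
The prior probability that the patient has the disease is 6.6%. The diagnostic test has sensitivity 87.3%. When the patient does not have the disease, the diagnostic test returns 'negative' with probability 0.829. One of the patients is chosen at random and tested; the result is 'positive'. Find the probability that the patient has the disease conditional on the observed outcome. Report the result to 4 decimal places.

P(H | E) ≈ 0.2651

Write H for 'the patient has the disease'. Prior odds H:¬H = 0.066/0.934 = 0.070664. For the 'positive' outcome, the likelihood ratio is 0.873/0.171 = 5.1053.
Posterior odds = 0.070664 × 5.1053 = 0.36076, so P(H|E) = 0.36076/(1+0.36076) = 0.2651.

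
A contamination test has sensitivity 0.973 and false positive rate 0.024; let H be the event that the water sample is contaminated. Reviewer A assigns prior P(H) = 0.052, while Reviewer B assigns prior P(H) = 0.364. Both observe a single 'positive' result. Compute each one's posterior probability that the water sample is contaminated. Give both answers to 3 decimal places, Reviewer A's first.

Reviewer A: 0.690; Reviewer B: 0.959

P('+'|H) = 0.973, P('+'|¬H) = 0.024.
Reviewer A: numerator 0.973·0.052 = 0.050596; evidence = 0.050596+0.024·0.948 = 0.073348; posterior = 0.690.
Reviewer B: numerator 0.973·0.364 = 0.35417; evidence = 0.35417+0.024·0.636 = 0.36944; posterior = 0.959.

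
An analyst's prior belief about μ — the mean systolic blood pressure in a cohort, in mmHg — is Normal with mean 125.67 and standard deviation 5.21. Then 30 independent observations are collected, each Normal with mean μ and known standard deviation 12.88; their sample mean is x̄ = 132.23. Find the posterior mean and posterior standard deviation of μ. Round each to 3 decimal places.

Posterior mean ≈ 131.120; posterior SD ≈ 2.143

With known σ, the Normal prior is conjugate. Weight on the data is w = (n/σ²)/(n/σ² + 1/τ₀²) = 0.180838/(0.180838+0.0368404) = 0.83076.
Posterior mean = w·x̄ + (1−w)·μ₀ = 0.83076·132.23 + 0.16924·125.67 = 131.120. Posterior variance = 1/(0.180838+0.0368404) = 4.59393, so SD = 2.143.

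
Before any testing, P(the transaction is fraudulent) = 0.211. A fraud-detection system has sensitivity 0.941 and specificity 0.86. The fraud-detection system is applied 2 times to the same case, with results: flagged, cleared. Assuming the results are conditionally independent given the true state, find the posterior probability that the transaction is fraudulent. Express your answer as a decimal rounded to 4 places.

Posterior P(H) ≈ 0.1098

With H the event that the transaction is fraudulent, the joint likelihood of the observed sequence is P(data|H) = 0.941·0.059 = 0.055519 and P(data|¬H) = 0.14·0.86 = 0.12040.
Bayes: P(H|data) = 0.211·0.055519 / (0.211·0.055519 + 0.789·0.12040) = 0.011715/0.10671 = 0.1098.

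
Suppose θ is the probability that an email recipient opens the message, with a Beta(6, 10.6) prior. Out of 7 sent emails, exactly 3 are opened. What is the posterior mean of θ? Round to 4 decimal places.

Posterior mean ≈ 0.3814

Observing 3 successes and 4 failures updates Beta(6, 10.6) by adding the success and failure counts to the two shape parameters: α = 6+3 = 9, β = 10.6+4 = 14.6.
Posterior mean = α/(α+β) = 9/23.6 = 0.3814.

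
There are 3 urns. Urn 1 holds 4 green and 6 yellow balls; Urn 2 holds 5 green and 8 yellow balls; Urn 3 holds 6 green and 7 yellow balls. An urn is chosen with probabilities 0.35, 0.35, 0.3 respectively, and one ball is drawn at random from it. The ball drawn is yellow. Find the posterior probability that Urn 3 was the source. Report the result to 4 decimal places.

Tabulate prior·likelihood by source: [1] prior 0.35, lik 0.6, product 0.2100; [2] prior 0.35, lik 0.6154, product 0.2154; [3] prior 0.3, lik 0.5385, product 0.1615.
Normalizing constant = 0.58692; the posterior for Urn 3 is its product over the sum, 0.1615/0.58692 = 0.2752.

Posterior probability ≈ 0.2752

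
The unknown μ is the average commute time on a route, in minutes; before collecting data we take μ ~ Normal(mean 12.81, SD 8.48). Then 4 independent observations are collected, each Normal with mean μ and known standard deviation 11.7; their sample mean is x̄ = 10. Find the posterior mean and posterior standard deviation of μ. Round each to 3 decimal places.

With known σ, the Normal prior is conjugate. Weight on the data is w = (n/σ²)/(n/σ² + 1/τ₀²) = 0.0292205/(0.0292205+0.0139062) = 0.67755.
Posterior mean = w·x̄ + (1−w)·μ₀ = 0.67755·10 + 0.32245·12.81 = 10.906. Posterior variance = 1/(0.0292205+0.0139062) = 23.1875, so SD = 4.815.

Posterior mean ≈ 10.906; posterior SD ≈ 4.815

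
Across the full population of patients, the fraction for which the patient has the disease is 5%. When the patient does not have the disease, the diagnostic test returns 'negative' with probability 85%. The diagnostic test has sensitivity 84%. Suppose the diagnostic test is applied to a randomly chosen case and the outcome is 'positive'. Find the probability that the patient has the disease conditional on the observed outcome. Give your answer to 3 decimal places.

P(H | E) ≈ 0.228

Write H for 'the patient has the disease'. Prior odds H:¬H = 0.05/0.95 = 0.052632. For the 'positive' outcome, the likelihood ratio is 0.84/0.15 = 5.6000.
Posterior odds = 0.052632 × 5.6000 = 0.29474, so P(H|E) = 0.29474/(1+0.29474) = 0.228.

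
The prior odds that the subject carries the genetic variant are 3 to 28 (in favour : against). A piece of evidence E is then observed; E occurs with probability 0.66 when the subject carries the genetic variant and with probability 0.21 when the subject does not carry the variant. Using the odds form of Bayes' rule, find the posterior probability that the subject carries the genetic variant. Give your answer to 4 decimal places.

Posterior probability ≈ 0.2519

Prior odds = 3/28 = 0.10714.
Likelihood ratio for E = 0.66/0.21 = 3.1429.
Posterior odds = prior odds × LR = 0.33673.
Posterior probability = odds/(1+odds) = 0.33673/1.3367 = 0.2519.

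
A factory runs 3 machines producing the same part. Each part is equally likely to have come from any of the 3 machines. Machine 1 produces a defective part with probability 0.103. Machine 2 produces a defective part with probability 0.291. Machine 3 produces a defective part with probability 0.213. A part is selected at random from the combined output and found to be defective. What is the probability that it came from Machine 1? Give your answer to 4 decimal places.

Posterior probability ≈ 0.1697

P(defective|M1) = 0.103; P(defective|M2) = 0.291; P(defective|M3) = 0.213.
Prior × likelihood for each source: 0.333333·0.103=0.03433, 0.333333·0.291=0.09700, 0.333333·0.213=0.07100. Summing gives P(defective) = 0.20233.
P(Machine 1 | defective) = 0.03433 / 0.20233 = 0.1697.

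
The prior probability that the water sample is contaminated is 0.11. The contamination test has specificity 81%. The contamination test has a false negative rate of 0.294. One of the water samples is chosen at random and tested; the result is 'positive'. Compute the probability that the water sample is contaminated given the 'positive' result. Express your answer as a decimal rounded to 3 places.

Write H for 'the water sample is contaminated'. Prior odds H:¬H = 0.11/0.89 = 0.12360. For the 'positive' outcome, the likelihood ratio is 0.706/0.19 = 3.7158.
Posterior odds = 0.12360 × 3.7158 = 0.45925, so P(H|E) = 0.45925/(1+0.45925) = 0.315.

P(H | E) ≈ 0.315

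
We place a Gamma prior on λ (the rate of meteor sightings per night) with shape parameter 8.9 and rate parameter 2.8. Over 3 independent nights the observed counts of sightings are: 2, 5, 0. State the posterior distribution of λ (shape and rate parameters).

Posterior: Gamma(shape=15.9, rate=5.8)

The Poisson likelihood adds the total count to the shape and the number of exposure periods to the rate. Here ∑xᵢ = 7 and n = 3, so shape 8.9→15.9 and rate 2.8→5.8.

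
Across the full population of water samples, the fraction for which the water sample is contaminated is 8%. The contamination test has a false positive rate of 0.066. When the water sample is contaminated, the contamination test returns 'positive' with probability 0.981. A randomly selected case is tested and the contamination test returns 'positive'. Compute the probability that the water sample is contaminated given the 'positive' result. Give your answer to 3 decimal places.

Write H for 'the water sample is contaminated'. Prior odds H:¬H = 0.08/0.92 = 0.086957. For the 'positive' outcome, the likelihood ratio is 0.981/0.066 = 14.864.
Posterior odds = 0.086957 × 14.864 = 1.2925, so P(H|E) = 1.2925/(1+1.2925) = 0.564.

P(H | E) ≈ 0.564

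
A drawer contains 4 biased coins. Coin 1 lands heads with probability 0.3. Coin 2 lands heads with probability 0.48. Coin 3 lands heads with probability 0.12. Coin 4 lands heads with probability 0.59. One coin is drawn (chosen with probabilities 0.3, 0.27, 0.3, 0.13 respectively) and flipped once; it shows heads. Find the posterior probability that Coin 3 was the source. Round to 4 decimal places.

Posterior probability ≈ 0.1083

P(heads|C1) = 0.3; P(heads|C2) = 0.48; P(heads|C3) = 0.12; P(heads|C4) = 0.59.
Prior × likelihood for each source: 0.3·0.3=0.09000, 0.27·0.48=0.1296, 0.3·0.12=0.03600, 0.13·0.59=0.07670. Summing gives P(heads) = 0.33230.
P(Coin 3 | heads) = 0.03600 / 0.33230 = 0.1083.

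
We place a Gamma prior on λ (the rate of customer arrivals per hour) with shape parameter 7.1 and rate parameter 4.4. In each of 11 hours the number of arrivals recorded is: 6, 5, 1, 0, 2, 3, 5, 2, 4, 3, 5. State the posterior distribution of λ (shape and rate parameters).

Posterior: Gamma(shape=43.1, rate=15.4)

The Poisson likelihood adds the total count to the shape and the number of exposure periods to the rate. Here ∑xᵢ = 36 and n = 11, so shape 7.1→43.1 and rate 4.4→15.4.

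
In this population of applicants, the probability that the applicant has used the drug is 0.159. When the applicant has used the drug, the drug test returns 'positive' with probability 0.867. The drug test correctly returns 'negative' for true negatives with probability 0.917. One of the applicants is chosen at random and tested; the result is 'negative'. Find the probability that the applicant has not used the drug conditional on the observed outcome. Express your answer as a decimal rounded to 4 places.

P(¬H | E) ≈ 0.9733

Write H for 'the applicant has used the drug'. Prior odds H:¬H = 0.159/0.841 = 0.18906. For the 'negative' outcome, the likelihood ratio is 0.133/0.917 = 0.14504.
Posterior odds = 0.18906 × 0.14504 = 0.027421, so P(H|E) = 0.027421/(1+0.027421) = 0.0267. Then P(¬H|E) = 1 − 0.0267 = 0.9733.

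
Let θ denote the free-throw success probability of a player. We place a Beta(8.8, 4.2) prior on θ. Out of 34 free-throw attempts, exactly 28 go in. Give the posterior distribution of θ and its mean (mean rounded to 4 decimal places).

Posterior: Beta(36.8, 10.2); mean ≈ 0.7830

The binomial likelihood is conjugate to the Beta prior: with 28 successes and 6 failures, the posterior is Beta(8.8+28, 4.2+6) = Beta(36.8, 10.2).
Posterior mean = α/(α+β) = 36.8/47 = 0.7830.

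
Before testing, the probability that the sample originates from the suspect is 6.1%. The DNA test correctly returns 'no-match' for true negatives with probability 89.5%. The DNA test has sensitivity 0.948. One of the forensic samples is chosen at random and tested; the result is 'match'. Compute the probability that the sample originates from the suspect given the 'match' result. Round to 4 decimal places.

Write H for 'the sample originates from the suspect'. Prior odds H:¬H = 0.061/0.939 = 0.064963. For the 'match' outcome, the likelihood ratio is 0.948/0.105 = 9.0286.
Posterior odds = 0.064963 × 9.0286 = 0.58652, so P(H|E) = 0.58652/(1+0.58652) = 0.3697.

P(H | E) ≈ 0.3697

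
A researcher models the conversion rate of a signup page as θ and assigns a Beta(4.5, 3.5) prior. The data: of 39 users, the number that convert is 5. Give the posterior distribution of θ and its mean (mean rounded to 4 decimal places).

Observing 5 successes and 34 failures updates Beta(4.5, 3.5) by adding the success and failure counts to the two shape parameters: α = 4.5+5 = 9.5, β = 3.5+34 = 37.5.
Posterior mean = α/(α+β) = 9.5/47 = 0.2021.

Posterior: Beta(9.5, 37.5); mean ≈ 0.2021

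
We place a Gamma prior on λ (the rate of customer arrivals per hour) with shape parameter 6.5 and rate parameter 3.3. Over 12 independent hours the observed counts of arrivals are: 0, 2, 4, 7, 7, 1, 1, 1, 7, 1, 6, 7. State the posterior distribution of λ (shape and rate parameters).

The Poisson likelihood adds the total count to the shape and the number of exposure periods to the rate. Here ∑xᵢ = 44 and n = 12, so shape 6.5→50.5 and rate 3.3→15.3.

Posterior: Gamma(shape=50.5, rate=15.3)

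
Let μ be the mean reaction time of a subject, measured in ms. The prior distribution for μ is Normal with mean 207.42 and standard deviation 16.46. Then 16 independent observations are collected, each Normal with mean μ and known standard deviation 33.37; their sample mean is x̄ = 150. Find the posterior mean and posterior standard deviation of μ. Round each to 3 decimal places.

Prior precision 1/τ₀² = 1/16.46² = 0.00369097; data precision n/σ² = 16/33.37² = 0.0143684.
Posterior precision = 0.00369097 + 0.0143684 = 0.0180593, giving posterior SD = 1/√0.0180593 = 7.441.
Posterior mean = (0.00369097·207.42 + 0.0143684·150) / 0.0180593 = 161.736.

Posterior mean ≈ 161.736; posterior SD ≈ 7.441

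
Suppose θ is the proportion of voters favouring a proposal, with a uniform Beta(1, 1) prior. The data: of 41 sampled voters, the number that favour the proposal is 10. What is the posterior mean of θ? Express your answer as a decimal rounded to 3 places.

Observing 10 successes and 31 failures updates Beta(1, 1) by adding the success and failure counts to the two shape parameters: α = 1+10 = 11, β = 1+31 = 32.
E[θ | data] = 11/(11+32) = 0.256.

Posterior mean ≈ 0.256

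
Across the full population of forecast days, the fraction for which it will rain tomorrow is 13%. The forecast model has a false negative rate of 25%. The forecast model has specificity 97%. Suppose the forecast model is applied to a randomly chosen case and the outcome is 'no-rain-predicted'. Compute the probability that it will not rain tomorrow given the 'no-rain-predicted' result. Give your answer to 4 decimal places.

Let H be the event that it will rain tomorrow. P(H) = 0.13, so P(¬H) = 0.87. With E the 'no-rain-predicted' result, P(E|H) = 0.25 and P(E|¬H) = 0.97.
P(E) = 0.25·0.13 + 0.97·0.87 = 0.032500 + 0.84390 = 0.87640.
By Bayes' theorem, P(H|E) = 0.032500 / 0.87640 = 0.0371. Hence P(¬H|E) = 1 − 0.0371 = 0.9629.

P(¬H | E) ≈ 0.9629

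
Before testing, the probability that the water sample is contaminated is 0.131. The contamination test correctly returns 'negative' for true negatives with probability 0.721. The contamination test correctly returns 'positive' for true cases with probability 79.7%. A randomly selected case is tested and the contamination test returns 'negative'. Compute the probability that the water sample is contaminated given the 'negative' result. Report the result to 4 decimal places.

Write H for 'the water sample is contaminated'. Prior odds H:¬H = 0.131/0.869 = 0.15075. For the 'negative' outcome, the likelihood ratio is 0.203/0.721 = 0.28155.
Posterior odds = 0.15075 × 0.28155 = 0.042444, so P(H|E) = 0.042444/(1+0.042444) = 0.0407.

P(H | E) ≈ 0.0407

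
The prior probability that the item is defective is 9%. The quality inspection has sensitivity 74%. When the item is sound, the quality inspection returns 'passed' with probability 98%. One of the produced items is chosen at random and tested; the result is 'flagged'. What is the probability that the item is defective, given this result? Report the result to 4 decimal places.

Write H for 'the item is defective'. Prior odds H:¬H = 0.09/0.91 = 0.098901. For the 'flagged' outcome, the likelihood ratio is 0.74/0.02 = 37.000.
Posterior odds = 0.098901 × 37.000 = 3.6593, so P(H|E) = 3.6593/(1+3.6593) = 0.7854.

P(H | E) ≈ 0.7854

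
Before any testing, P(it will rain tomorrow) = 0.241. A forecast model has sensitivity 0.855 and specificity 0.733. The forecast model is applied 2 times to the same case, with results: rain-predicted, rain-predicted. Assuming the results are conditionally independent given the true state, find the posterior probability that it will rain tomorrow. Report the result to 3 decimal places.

With H the event that it will rain tomorrow, the joint likelihood of the observed sequence is P(data|H) = 0.855·0.855 = 0.73102 and P(data|¬H) = 0.267·0.267 = 0.071289.
Bayes: P(H|data) = 0.241·0.73102 / (0.241·0.73102 + 0.759·0.071289) = 0.17618/0.23029 = 0.7650.

Posterior P(H) ≈ 0.765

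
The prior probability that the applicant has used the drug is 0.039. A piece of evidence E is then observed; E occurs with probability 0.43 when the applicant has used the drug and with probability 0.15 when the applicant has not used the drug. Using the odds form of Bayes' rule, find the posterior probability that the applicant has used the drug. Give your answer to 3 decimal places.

Posterior probability ≈ 0.104

Prior odds = 0.039/(1−0.039) = 0.040583. In log-odds, ln(0.040583) = -3.2044.
Add log likelihood ratio: ln(2.8667) = 1.0531.
Posterior log-odds = -2.1513, so posterior odds = exp(-2.1513) = 0.11634. Converting, P(H|E) = 0.11634/1.1163 = 0.104.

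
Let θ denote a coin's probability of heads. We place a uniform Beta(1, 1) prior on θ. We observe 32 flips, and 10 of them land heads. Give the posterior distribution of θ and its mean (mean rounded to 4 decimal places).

Posterior: Beta(11, 23); mean ≈ 0.3235

Observing 10 successes and 22 failures updates Beta(1, 1) by adding the success and failure counts to the two shape parameters: α = 1+10 = 11, β = 1+22 = 23.
Posterior mean = α/(α+β) = 11/34 = 0.3235.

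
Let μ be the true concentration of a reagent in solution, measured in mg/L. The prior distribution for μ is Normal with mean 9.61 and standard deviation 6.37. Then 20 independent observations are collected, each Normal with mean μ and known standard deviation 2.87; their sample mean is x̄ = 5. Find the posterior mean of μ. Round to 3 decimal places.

Posterior mean ≈ 5.046

With known σ, the Normal prior is conjugate. Weight on the data is w = (n/σ²)/(n/σ² + 1/τ₀²) = 2.42810/(2.42810+0.0246446) = 0.98995.
Posterior mean = w·x̄ + (1−w)·μ₀ = 0.98995·5 + 0.010048·9.61 = 5.046.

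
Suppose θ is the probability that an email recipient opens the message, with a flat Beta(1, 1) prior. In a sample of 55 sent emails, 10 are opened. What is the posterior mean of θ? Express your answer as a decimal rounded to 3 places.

Observing 10 successes and 45 failures updates Beta(1, 1) by adding the success and failure counts to the two shape parameters: α = 1+10 = 11, β = 1+45 = 46.
E[θ | data] = 11/(11+46) = 0.193.

Posterior mean ≈ 0.193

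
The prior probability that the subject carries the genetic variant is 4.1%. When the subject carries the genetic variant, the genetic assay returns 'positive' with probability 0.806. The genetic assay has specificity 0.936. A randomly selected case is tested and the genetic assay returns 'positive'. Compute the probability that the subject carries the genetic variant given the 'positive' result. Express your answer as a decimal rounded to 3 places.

Write H for 'the subject carries the genetic variant'. Prior odds H:¬H = 0.041/0.959 = 0.042753. For the 'positive' outcome, the likelihood ratio is 0.806/0.064 = 12.594.
Posterior odds = 0.042753 × 12.594 = 0.53842, so P(H|E) = 0.53842/(1+0.53842) = 0.350.

P(H | E) ≈ 0.350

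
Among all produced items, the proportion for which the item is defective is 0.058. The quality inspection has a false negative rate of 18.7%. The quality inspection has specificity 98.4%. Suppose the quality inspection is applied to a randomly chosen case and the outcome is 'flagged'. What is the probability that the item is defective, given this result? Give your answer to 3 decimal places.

P(H | E) ≈ 0.758

Write H for 'the item is defective'. Prior odds H:¬H = 0.058/0.942 = 0.061571. For the 'flagged' outcome, the likelihood ratio is 0.813/0.016 = 50.812.
Posterior odds = 0.061571 × 50.812 = 3.1286, so P(H|E) = 3.1286/(1+3.1286) = 0.758.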